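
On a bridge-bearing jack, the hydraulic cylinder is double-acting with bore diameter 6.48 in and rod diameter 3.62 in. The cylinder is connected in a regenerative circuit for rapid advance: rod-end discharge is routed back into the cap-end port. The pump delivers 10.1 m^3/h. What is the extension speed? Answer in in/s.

v ≈ 16.6 in/s

In regeneration the rod-end outflow joins the pump flow into the cap end, so the net volume the pump must supply per unit advance equals the rod cross-section area.
Rod cross-section A_rod = π/4 × (3.62 in)² = 10.29 in^2
v = Q_pump / A_rod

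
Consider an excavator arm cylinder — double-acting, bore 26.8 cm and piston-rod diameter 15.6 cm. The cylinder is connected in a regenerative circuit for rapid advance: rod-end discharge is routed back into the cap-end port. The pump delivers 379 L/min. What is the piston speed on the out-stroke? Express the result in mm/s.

v ≈ 330 mm/s

In regeneration the rod-end outflow joins the pump flow into the cap end, so the net volume the pump must supply per unit advance equals the rod cross-section area.
Rod cross-section A_rod = π/4 × (15.6 cm)² = 191.1 cm^2
v = Q_pump / A_rod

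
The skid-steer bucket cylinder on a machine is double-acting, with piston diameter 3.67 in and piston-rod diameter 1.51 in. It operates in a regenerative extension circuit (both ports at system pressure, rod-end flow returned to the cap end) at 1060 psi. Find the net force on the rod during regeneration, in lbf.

With equal pressure on both faces, forces on the annular region cancel; the net push is pressure × rod cross-section.
Rod cross-section A_rod = π/4 × (1.51 in)² = 1.791 in^2
F = P × A_rod

F ≈ 1900 lbf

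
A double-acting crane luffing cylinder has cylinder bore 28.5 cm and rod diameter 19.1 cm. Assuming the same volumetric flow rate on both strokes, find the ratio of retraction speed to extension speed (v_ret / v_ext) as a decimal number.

Cap-side area A_cap = π/4 × (28.5 cm)² = 637.9 cm^2
Rod-side annular area A_ann = π/4 × (28.5² − 19.1²) = 351.4 cm^2
For equal Q, v ∝ 1/A, so v_ret/v_ext = A_cap/A_ann.

v_ret/v_ext ≈ 1.82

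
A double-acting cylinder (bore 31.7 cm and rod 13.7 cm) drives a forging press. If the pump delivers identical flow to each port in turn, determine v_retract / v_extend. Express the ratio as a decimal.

v_ret/v_ext ≈ 1.23

Cap-side area A_cap = π/4 × (31.7 cm)² = 789.2 cm^2
Rod-side annular area A_ann = π/4 × (31.7² − 13.7²) = 641.8 cm^2
For equal Q, v ∝ 1/A, so v_ret/v_ext = A_cap/A_ann.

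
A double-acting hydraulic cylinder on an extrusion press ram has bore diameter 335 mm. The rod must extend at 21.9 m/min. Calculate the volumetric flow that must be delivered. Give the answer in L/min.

Cap-side area A_cap = π/4 × (335 mm)² = 88140 mm^2
Q = A × v

Q ≈ 1930 L/min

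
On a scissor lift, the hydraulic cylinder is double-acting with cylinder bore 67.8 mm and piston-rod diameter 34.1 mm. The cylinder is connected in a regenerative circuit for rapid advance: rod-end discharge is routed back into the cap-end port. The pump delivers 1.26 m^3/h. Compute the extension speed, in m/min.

In regeneration the rod-end outflow joins the pump flow into the cap end, so the net volume the pump must supply per unit advance equals the rod cross-section area.
Rod cross-section A_rod = π/4 × (34.1 mm)² = 913.3 mm^2
v = Q_pump / A_rod

v ≈ 23.0 m/min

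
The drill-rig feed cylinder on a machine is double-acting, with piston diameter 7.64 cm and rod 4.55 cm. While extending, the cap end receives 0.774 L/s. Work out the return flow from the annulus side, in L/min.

Cap-side area A_cap = π/4 × (7.64 cm)² = 45.84 cm^2
Rod-side annular area A_ann = π/4 × (7.64² − 4.55²) = 29.58 cm^2
Piston speed v = Q_in/A_cap; rod-end outflow Q_out = v × A_ann = Q_in × A_ann/A_cap.

Q_out ≈ 30.0 L/min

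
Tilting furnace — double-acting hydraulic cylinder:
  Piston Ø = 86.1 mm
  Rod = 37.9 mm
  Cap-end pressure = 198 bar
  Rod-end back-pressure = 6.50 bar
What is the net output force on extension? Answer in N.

Cap-side area A_cap = π/4 × (86.1 mm)² = 5822 mm^2
Rod-side annular area A_ann = π/4 × (86.1² − 37.9²) = 4694 mm^2
Net thrust = P_cap·A_cap − P_rod·A_ann = 1.153e5 N − 3051 N

F ≈ 1.12e5 N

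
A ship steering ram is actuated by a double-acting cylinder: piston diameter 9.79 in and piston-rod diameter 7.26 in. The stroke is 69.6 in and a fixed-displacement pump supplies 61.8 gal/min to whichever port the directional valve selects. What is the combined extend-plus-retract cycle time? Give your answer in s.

Cap-side area A_cap = π/4 × (9.79 in)² = 75.28 in^2
Rod-side annular area A_ann = π/4 × (9.79² − 7.26²) = 33.88 in^2
t_ext = A_cap·L/Q = 22.02 s
t_ret = A_ann·L/Q = 9.910 s
t_cycle = t_ext + t_ret

t ≈ 31.9 s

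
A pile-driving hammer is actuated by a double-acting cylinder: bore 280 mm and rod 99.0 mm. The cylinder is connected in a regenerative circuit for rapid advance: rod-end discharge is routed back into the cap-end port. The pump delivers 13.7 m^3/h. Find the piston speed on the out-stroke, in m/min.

In regeneration the rod-end outflow joins the pump flow into the cap end, so the net volume the pump must supply per unit advance equals the rod cross-section area.
Rod cross-section A_rod = π/4 × (99.0 mm)² = 7698 mm^2
v = Q_pump / A_rod

v ≈ 29.7 m/min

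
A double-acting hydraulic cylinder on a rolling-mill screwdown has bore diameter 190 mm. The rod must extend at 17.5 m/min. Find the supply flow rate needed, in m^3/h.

Q ≈ 29.8 m^3/h

Cap-side area A_cap = π/4 × (190 mm)² = 28350 mm^2
Q = A × v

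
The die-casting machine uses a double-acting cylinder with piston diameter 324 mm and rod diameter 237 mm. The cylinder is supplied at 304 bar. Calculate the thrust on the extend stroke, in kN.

Cap-side area A_cap = π/4 × (324 mm)² = 82450 mm^2
F = P × A_cap = 304 bar × A_cap

F ≈ 2510 kN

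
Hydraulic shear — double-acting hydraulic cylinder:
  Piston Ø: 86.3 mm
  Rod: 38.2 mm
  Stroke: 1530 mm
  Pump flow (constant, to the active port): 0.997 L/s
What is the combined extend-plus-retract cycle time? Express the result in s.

Cap-side area A_cap = π/4 × (86.3 mm)² = 5849 mm^2
Rod-side annular area A_ann = π/4 × (86.3² − 38.2²) = 4703 mm^2
t_ext = A_cap·L/Q = 8.977 s
t_ret = A_ann·L/Q = 7.218 s
t_cycle = t_ext + t_ret

t ≈ 16.2 s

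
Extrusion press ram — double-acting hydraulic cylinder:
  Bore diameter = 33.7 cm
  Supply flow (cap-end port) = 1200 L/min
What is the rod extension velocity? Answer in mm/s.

v ≈ 224 mm/s

Cap-side area A_cap = π/4 × (33.7 cm)² = 892.0 cm^2
v = Q / A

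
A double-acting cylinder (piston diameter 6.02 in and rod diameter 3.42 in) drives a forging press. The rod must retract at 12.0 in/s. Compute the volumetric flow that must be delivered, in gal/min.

Rod-side annular area A_ann = π/4 × (6.02² − 3.42²) = 19.28 in^2
Q = A × v

Q ≈ 60.1 gal/min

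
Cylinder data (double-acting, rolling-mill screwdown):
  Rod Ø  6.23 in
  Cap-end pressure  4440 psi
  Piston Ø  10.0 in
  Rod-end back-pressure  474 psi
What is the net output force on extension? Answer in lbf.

Cap-side area A_cap = π/4 × (10.0 in)² = 78.54 in^2
Rod-side annular area A_ann = π/4 × (10.0² − 6.23²) = 48.06 in^2
Net thrust = P_cap·A_cap − P_rod·A_ann = 3.487e5 lbf − 22780 lbf

F ≈ 3.26e5 lbf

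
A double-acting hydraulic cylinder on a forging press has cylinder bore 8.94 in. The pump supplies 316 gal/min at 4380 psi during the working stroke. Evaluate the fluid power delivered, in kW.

Hydraulic power = P × Q

W ≈ 602 kW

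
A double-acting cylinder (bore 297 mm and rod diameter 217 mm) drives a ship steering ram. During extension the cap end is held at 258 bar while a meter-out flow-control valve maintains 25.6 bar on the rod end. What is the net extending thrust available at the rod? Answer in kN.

F ≈ 1700 kN

Cap-side area A_cap = π/4 × (297 mm)² = 69280 mm^2
Rod-side annular area A_ann = π/4 × (297² − 217²) = 32300 mm^2
Net thrust = P_cap·A_cap − P_rod·A_ann = 1787 kN − 82.68 kN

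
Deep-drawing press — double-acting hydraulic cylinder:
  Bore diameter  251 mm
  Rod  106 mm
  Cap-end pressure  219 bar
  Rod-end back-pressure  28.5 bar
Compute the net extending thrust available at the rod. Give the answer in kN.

Cap-side area A_cap = π/4 × (251 mm)² = 49480 mm^2
Rod-side annular area A_ann = π/4 × (251² − 106²) = 40660 mm^2
Net thrust = P_cap·A_cap − P_rod·A_ann = 1084 kN − 115.9 kN

F ≈ 968 kN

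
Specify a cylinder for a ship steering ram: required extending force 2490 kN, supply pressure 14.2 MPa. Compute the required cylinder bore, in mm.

Extension force acts on the full piston face: F = P × (π/4)D².
D = √(4F / (πP)) = √(4 × 2490 kN / (π × 14.2 MPa))

D ≈ 473 mm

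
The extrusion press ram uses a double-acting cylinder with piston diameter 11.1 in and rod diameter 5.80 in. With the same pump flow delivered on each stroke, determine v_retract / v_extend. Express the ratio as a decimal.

Cap-side area A_cap = π/4 × (11.1 in)² = 96.77 in^2
Rod-side annular area A_ann = π/4 × (11.1² − 5.80²) = 70.35 in^2
For equal Q, v ∝ 1/A, so v_ret/v_ext = A_cap/A_ann.

v_ret/v_ext ≈ 1.38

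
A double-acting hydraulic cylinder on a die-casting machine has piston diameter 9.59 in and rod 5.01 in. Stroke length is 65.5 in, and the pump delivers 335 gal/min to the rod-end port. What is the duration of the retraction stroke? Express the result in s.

t ≈ 2.67 s

Rod-side annular area A_ann = π/4 × (9.59² − 5.01²) = 52.52 in^2
Swept volume V = A × L; t = V / Q = A·L / Q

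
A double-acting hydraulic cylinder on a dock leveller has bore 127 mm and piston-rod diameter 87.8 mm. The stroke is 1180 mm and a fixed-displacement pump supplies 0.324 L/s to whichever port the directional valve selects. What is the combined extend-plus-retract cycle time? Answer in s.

Cap-side area A_cap = π/4 × (127 mm)² = 12670 mm^2
Rod-side annular area A_ann = π/4 × (127² − 87.8²) = 6613 mm^2
t_ext = A_cap·L/Q = 46.14 s
t_ret = A_ann·L/Q = 24.09 s
t_cycle = t_ext + t_ret

t ≈ 70.2 s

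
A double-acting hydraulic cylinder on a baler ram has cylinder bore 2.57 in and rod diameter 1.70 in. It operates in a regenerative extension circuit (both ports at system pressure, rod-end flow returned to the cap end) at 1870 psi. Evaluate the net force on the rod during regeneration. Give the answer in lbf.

F ≈ 4240 lbf

With equal pressure on both faces, forces on the annular region cancel; the net push is pressure × rod cross-section.
Rod cross-section A_rod = π/4 × (1.70 in)² = 2.270 in^2
F = P × A_rod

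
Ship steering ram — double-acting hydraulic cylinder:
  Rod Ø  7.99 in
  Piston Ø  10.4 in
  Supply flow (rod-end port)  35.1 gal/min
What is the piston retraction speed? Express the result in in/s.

v ≈ 3.88 in/s

Rod-side annular area A_ann = π/4 × (10.4² − 7.99²) = 34.81 in^2
Flow into the rod-end port fills the annular volume.
v = Q / A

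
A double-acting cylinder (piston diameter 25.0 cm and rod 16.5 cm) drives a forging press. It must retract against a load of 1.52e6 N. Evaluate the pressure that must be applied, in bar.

Rod-side annular area A_ann = π/4 × (25.0² − 16.5²) = 277.0 cm^2
Retraction: pressure acts on the annular area.
P = F / A = 1.52e6 N / A

P ≈ 549 bar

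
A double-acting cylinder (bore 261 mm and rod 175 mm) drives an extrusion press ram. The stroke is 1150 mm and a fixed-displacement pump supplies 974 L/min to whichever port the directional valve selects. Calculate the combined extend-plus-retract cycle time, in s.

Cap-side area A_cap = π/4 × (261 mm)² = 53500 mm^2
Rod-side annular area A_ann = π/4 × (261² − 175²) = 29450 mm^2
t_ext = A_cap·L/Q = 3.790 s
t_ret = A_ann·L/Q = 2.086 s
t_cycle = t_ext + t_ret

t ≈ 5.88 s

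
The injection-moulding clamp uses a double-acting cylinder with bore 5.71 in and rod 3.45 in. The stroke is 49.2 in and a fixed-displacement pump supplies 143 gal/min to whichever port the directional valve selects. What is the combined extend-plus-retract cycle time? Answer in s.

Cap-side area A_cap = π/4 × (5.71 in)² = 25.61 in^2
Rod-side annular area A_ann = π/4 × (5.71² − 3.45²) = 16.26 in^2
t_ext = A_cap·L/Q = 2.288 s
t_ret = A_ann·L/Q = 1.453 s
t_cycle = t_ext + t_ret

t ≈ 3.74 s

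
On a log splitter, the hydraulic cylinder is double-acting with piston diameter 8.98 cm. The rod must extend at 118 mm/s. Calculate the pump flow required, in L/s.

Q ≈ 0.747 L/s

Cap-side area A_cap = π/4 × (8.98 cm)² = 63.33 cm^2
Q = A × v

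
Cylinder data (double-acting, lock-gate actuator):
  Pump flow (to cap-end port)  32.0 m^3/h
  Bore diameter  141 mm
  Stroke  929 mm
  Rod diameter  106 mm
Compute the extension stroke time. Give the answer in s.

t ≈ 1.63 s

Cap-side area A_cap = π/4 × (141 mm)² = 15610 mm^2
Swept volume V = A × L; t = V / Q = A·L / Q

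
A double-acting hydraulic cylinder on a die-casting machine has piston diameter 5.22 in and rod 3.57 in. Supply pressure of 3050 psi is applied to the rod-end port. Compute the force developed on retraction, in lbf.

Rod-side annular area A_ann = π/4 × (5.22² − 3.57²) = 11.39 in^2
On retraction the pressure acts on the annular area (bore minus rod).
F = P × A_ann

F ≈ 34700 lbf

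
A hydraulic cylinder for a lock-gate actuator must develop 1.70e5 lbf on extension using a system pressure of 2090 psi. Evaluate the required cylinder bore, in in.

Extension force acts on the full piston face: F = P × (π/4)D².
D = √(4F / (πP)) = √(4 × 1.70e5 lbf / (π × 2090 psi))

D ≈ 10.2 in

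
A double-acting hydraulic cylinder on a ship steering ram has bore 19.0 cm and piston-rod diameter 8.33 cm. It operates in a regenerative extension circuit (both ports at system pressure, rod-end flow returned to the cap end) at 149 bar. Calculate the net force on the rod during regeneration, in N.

With equal pressure on both faces, forces on the annular region cancel; the net push is pressure × rod cross-section.
Rod cross-section A_rod = π/4 × (8.33 cm)² = 54.50 cm^2
F = P × A_rod

F ≈ 81200 N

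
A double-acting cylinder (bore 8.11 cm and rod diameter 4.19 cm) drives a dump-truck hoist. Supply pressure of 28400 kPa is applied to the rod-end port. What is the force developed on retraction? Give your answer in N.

Rod-side annular area A_ann = π/4 × (8.11² − 4.19²) = 37.87 cm^2
On retraction the pressure acts on the annular area (bore minus rod).
F = P × A_ann

F ≈ 1.08e5 N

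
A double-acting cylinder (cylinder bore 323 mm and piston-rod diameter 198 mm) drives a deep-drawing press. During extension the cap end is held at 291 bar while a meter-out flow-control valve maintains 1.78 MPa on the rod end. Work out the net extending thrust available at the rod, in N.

F ≈ 2.29e6 N

Cap-side area A_cap = π/4 × (323 mm)² = 81940 mm^2
Rod-side annular area A_ann = π/4 × (323² − 198²) = 51150 mm^2
Net thrust = P_cap·A_cap − P_rod·A_ann = 2.384e6 N − 91050 N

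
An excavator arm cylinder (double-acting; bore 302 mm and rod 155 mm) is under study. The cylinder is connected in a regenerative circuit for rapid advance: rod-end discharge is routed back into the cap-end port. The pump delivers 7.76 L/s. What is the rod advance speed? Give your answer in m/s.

v ≈ 0.411 m/s

In regeneration the rod-end outflow joins the pump flow into the cap end, so the net volume the pump must supply per unit advance equals the rod cross-section area.
Rod cross-section A_rod = π/4 × (155 mm)² = 18870 mm^2
v = Q_pump / A_rod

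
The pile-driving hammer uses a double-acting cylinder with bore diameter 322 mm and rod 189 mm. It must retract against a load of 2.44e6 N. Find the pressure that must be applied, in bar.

P ≈ 457 bar

Rod-side annular area A_ann = π/4 × (322² − 189²) = 53380 mm^2
Retraction: pressure acts on the annular area.
P = F / A = 2.44e6 N / A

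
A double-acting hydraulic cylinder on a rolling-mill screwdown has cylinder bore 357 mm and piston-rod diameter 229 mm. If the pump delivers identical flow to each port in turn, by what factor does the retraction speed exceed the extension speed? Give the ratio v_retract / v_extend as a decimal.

v_ret/v_ext ≈ 1.70

Cap-side area A_cap = π/4 × (357 mm)² = 1.001e5 mm^2
Rod-side annular area A_ann = π/4 × (357² − 229²) = 58910 mm^2
For equal Q, v ∝ 1/A, so v_ret/v_ext = A_cap/A_ann.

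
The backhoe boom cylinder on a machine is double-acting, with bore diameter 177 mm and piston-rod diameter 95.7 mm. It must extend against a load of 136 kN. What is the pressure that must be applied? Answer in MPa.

P ≈ 5.53 MPa

Cap-side area A_cap = π/4 × (177 mm)² = 24610 mm^2
P = F / A = 136 kN / A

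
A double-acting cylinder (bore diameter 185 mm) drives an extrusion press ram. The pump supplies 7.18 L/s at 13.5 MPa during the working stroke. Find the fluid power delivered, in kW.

Hydraulic power = P × Q

W ≈ 96.9 kW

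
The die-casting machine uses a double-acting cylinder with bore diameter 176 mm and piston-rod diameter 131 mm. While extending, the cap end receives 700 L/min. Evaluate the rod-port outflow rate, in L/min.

Cap-side area A_cap = π/4 × (176 mm)² = 24330 mm^2
Rod-side annular area A_ann = π/4 × (176² − 131²) = 10850 mm^2
Piston speed v = Q_in/A_cap; rod-end outflow Q_out = v × A_ann = Q_in × A_ann/A_cap.

Q_out ≈ 312 L/min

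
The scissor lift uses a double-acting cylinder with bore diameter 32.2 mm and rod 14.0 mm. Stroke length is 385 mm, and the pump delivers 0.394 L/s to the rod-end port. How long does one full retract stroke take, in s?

t ≈ 0.645 s

Rod-side annular area A_ann = π/4 × (32.2² − 14.0²) = 660.4 mm^2
Swept volume V = A × L; t = V / Q = A·L / Q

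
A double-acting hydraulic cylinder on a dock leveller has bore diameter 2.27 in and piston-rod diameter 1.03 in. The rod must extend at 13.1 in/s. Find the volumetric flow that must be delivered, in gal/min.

Cap-side area A_cap = π/4 × (2.27 in)² = 4.047 in^2
Q = A × v

Q ≈ 13.8 gal/min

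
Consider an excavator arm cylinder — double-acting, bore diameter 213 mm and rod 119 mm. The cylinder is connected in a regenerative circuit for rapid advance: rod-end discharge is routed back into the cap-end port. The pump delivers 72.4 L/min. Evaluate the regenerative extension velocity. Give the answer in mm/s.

In regeneration the rod-end outflow joins the pump flow into the cap end, so the net volume the pump must supply per unit advance equals the rod cross-section area.
Rod cross-section A_rod = π/4 × (119 mm)² = 11120 mm^2
v = Q_pump / A_rod

v ≈ 108 mm/s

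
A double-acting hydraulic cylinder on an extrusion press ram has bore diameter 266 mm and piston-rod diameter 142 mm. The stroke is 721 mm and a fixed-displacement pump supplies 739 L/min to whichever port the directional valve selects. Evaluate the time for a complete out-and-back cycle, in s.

Cap-side area A_cap = π/4 × (266 mm)² = 55570 mm^2
Rod-side annular area A_ann = π/4 × (266² − 142²) = 39730 mm^2
t_ext = A_cap·L/Q = 3.253 s
t_ret = A_ann·L/Q = 2.326 s
t_cycle = t_ext + t_ret

t ≈ 5.58 s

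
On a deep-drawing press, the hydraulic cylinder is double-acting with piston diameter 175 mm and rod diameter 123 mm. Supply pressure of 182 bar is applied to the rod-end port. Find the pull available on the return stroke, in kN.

F ≈ 222 kN

Rod-side annular area A_ann = π/4 × (175² − 123²) = 12170 mm^2
On retraction the pressure acts on the annular area (bore minus rod).
F = P × A_ann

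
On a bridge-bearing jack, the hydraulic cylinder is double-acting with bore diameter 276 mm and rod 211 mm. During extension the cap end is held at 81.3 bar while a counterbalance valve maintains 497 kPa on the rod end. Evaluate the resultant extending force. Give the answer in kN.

F ≈ 474 kN

Cap-side area A_cap = π/4 × (276 mm)² = 59830 mm^2
Rod-side annular area A_ann = π/4 × (276² − 211²) = 24860 mm^2
Net thrust = P_cap·A_cap − P_rod·A_ann = 486.4 kN − 12.36 kN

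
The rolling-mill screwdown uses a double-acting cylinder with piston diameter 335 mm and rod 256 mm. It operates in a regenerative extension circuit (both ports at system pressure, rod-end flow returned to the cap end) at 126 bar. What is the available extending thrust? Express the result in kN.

With equal pressure on both faces, forces on the annular region cancel; the net push is pressure × rod cross-section.
Rod cross-section A_rod = π/4 × (256 mm)² = 51470 mm^2
F = P × A_rod

F ≈ 649 kN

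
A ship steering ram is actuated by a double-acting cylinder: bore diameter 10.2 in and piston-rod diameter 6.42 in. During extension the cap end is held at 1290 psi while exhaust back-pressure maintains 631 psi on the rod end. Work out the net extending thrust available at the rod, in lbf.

F ≈ 74300 lbf

Cap-side area A_cap = π/4 × (10.2 in)² = 81.71 in^2
Rod-side annular area A_ann = π/4 × (10.2² − 6.42²) = 49.34 in^2
Net thrust = P_cap·A_cap − P_rod·A_ann = 1.054e5 lbf − 31130 lbf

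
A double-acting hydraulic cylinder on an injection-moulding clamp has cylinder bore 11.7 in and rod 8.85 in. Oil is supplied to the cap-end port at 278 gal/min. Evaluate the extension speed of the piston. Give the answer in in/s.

Cap-side area A_cap = π/4 × (11.7 in)² = 107.5 in^2
v = Q / A

v ≈ 9.96 in/s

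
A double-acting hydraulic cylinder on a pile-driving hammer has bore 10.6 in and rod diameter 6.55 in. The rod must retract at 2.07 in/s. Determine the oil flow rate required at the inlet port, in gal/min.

Q ≈ 29.3 gal/min

Rod-side annular area A_ann = π/4 × (10.6² − 6.55²) = 54.55 in^2
Q = A × v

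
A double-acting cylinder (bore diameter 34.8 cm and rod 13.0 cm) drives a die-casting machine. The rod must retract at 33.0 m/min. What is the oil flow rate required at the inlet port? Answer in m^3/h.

Q ≈ 162 m^3/h

Rod-side annular area A_ann = π/4 × (34.8² − 13.0²) = 818.4 cm^2
Q = A × v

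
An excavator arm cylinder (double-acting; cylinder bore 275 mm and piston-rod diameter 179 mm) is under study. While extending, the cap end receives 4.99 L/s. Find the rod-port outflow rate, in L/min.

Q_out ≈ 173 L/min

Cap-side area A_cap = π/4 × (275 mm)² = 59400 mm^2
Rod-side annular area A_ann = π/4 × (275² − 179²) = 34230 mm^2
Piston speed v = Q_in/A_cap; rod-end outflow Q_out = v × A_ann = Q_in × A_ann/A_cap.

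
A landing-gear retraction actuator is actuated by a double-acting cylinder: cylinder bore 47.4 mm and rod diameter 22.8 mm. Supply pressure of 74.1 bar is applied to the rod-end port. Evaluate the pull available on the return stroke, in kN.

F ≈ 10.1 kN

Rod-side annular area A_ann = π/4 × (47.4² − 22.8²) = 1356 mm^2
On retraction the pressure acts on the annular area (bore minus rod).
F = P × A_ann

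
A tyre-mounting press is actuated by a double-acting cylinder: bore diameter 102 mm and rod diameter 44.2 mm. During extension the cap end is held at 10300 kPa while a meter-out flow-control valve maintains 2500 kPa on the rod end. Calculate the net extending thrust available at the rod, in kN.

Cap-side area A_cap = π/4 × (102 mm)² = 8171 mm^2
Rod-side annular area A_ann = π/4 × (102² − 44.2²) = 6637 mm^2
Net thrust = P_cap·A_cap − P_rod·A_ann = 84.16 kN − 16.59 kN

F ≈ 67.6 kN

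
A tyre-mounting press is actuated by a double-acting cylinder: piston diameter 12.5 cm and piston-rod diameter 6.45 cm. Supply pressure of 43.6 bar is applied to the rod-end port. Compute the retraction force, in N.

F ≈ 39300 N

Rod-side annular area A_ann = π/4 × (12.5² − 6.45²) = 90.04 cm^2
On retraction the pressure acts on the annular area (bore minus rod).
F = P × A_ann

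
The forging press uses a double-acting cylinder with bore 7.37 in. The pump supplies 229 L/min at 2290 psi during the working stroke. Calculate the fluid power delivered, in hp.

W ≈ 80.8 hp

Hydraulic power = P × Q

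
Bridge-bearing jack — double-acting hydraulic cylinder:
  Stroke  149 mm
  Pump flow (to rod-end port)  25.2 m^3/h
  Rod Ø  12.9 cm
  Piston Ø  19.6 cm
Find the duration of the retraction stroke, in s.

Rod-side annular area A_ann = π/4 × (19.6² − 12.9²) = 171.0 cm^2
Swept volume V = A × L; t = V / Q = A·L / Q

t ≈ 0.364 s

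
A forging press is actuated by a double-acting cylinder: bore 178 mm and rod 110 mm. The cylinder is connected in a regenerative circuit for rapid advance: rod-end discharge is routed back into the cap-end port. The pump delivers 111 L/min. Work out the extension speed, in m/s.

v ≈ 0.195 m/s

In regeneration the rod-end outflow joins the pump flow into the cap end, so the net volume the pump must supply per unit advance equals the rod cross-section area.
Rod cross-section A_rod = π/4 × (110 mm)² = 9503 mm^2
v = Q_pump / A_rod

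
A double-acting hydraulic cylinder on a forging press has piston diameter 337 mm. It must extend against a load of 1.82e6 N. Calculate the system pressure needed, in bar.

P ≈ 204 bar

Cap-side area A_cap = π/4 × (337 mm)² = 89200 mm^2
P = F / A = 1.82e6 N / A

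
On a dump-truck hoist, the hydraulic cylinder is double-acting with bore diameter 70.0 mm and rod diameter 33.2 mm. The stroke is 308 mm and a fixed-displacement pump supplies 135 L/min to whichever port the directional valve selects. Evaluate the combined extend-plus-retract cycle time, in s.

t ≈ 0.935 s

Cap-side area A_cap = π/4 × (70.0 mm)² = 3848 mm^2
Rod-side annular area A_ann = π/4 × (70.0² − 33.2²) = 2983 mm^2
t_ext = A_cap·L/Q = 0.5268 s
t_ret = A_ann·L/Q = 0.4083 s
t_cycle = t_ext + t_ret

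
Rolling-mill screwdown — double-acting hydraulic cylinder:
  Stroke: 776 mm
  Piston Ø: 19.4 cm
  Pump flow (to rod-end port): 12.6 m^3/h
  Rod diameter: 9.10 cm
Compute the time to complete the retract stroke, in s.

Rod-side annular area A_ann = π/4 × (19.4² − 9.10²) = 230.6 cm^2
Swept volume V = A × L; t = V / Q = A·L / Q

t ≈ 5.11 s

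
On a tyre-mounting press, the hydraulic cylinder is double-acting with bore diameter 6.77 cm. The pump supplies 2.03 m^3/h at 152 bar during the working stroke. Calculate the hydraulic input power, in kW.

Hydraulic power = P × Q

W ≈ 8.57 kW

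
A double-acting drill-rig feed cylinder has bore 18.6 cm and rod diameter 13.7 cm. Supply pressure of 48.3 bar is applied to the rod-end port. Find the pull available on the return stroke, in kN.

F ≈ 60.0 kN

Rod-side annular area A_ann = π/4 × (18.6² − 13.7²) = 124.3 cm^2
On retraction the pressure acts on the annular area (bore minus rod).
F = P × A_ann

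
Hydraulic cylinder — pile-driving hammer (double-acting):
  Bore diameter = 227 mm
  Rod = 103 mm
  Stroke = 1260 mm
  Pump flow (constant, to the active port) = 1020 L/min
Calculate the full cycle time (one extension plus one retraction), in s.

Cap-side area A_cap = π/4 × (227 mm)² = 40470 mm^2
Rod-side annular area A_ann = π/4 × (227² − 103²) = 32140 mm^2
t_ext = A_cap·L/Q = 3.000 s
t_ret = A_ann·L/Q = 2.382 s
t_cycle = t_ext + t_ret

t ≈ 5.38 s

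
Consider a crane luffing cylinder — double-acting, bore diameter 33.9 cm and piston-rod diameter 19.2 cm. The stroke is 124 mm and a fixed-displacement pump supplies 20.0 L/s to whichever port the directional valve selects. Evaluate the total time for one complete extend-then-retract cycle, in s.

t ≈ 0.940 s

Cap-side area A_cap = π/4 × (33.9 cm)² = 902.6 cm^2
Rod-side annular area A_ann = π/4 × (33.9² − 19.2²) = 613.1 cm^2
t_ext = A_cap·L/Q = 0.5596 s
t_ret = A_ann·L/Q = 0.3801 s
t_cycle = t_ext + t_ret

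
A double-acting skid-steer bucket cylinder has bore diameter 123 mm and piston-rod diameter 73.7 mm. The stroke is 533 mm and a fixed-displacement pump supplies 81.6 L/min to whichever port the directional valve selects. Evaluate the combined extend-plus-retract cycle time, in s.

t ≈ 7.64 s

Cap-side area A_cap = π/4 × (123 mm)² = 11880 mm^2
Rod-side annular area A_ann = π/4 × (123² − 73.7²) = 7616 mm^2
t_ext = A_cap·L/Q = 4.657 s
t_ret = A_ann·L/Q = 2.985 s
t_cycle = t_ext + t_ret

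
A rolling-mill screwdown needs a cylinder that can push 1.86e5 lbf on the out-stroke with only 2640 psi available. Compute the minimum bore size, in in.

D ≈ 9.47 in

Extension force acts on the full piston face: F = P × (π/4)D².
D = √(4F / (πP)) = √(4 × 1.86e5 lbf / (π × 2640 psi))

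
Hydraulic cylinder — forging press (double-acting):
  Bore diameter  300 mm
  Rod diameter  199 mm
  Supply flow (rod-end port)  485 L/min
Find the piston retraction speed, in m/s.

v ≈ 0.204 m/s

Rod-side annular area A_ann = π/4 × (300² − 199²) = 39580 mm^2
Flow into the rod-end port fills the annular volume.
v = Q / A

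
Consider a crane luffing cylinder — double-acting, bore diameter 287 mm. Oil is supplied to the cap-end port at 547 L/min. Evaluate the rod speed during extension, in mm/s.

Cap-side area A_cap = π/4 × (287 mm)² = 64690 mm^2
v = Q / A

v ≈ 141 mm/s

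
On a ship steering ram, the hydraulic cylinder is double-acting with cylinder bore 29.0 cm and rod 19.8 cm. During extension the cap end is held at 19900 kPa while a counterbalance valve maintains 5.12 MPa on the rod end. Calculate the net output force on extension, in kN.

Cap-side area A_cap = π/4 × (29.0 cm)² = 660.5 cm^2
Rod-side annular area A_ann = π/4 × (29.0² − 19.8²) = 352.6 cm^2
Net thrust = P_cap·A_cap − P_rod·A_ann = 1314 kN − 180.5 kN

F ≈ 1130 kN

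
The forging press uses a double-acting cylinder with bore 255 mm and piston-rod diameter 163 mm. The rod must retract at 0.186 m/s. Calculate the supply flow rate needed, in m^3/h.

Rod-side annular area A_ann = π/4 × (255² − 163²) = 30200 mm^2
Q = A × v

Q ≈ 20.2 m^3/h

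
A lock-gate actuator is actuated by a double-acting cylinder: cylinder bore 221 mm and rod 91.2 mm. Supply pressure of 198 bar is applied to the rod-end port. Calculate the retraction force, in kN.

Rod-side annular area A_ann = π/4 × (221² − 91.2²) = 31830 mm^2
On retraction the pressure acts on the annular area (bore minus rod).
F = P × A_ann

F ≈ 630 kN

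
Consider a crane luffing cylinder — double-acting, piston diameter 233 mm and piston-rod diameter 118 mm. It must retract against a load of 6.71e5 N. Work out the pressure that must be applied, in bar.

Rod-side annular area A_ann = π/4 × (233² − 118²) = 31700 mm^2
Retraction: pressure acts on the annular area.
P = F / A = 6.71e5 N / A

P ≈ 212 bar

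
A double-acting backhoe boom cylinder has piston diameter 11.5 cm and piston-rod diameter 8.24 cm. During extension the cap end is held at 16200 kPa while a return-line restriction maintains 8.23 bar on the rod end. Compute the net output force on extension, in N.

F ≈ 1.64e5 N

Cap-side area A_cap = π/4 × (11.5 cm)² = 103.9 cm^2
Rod-side annular area A_ann = π/4 × (11.5² − 8.24²) = 50.54 cm^2
Net thrust = P_cap·A_cap − P_rod·A_ann = 1.683e5 N − 4160 N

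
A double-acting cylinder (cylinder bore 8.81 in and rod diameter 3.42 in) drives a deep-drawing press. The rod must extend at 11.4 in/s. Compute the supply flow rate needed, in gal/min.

Cap-side area A_cap = π/4 × (8.81 in)² = 60.96 in^2
Q = A × v

Q ≈ 181 gal/min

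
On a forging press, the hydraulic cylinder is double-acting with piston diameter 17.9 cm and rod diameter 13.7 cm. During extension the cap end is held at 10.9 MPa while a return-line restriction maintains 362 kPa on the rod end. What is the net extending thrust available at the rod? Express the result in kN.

Cap-side area A_cap = π/4 × (17.9 cm)² = 251.6 cm^2
Rod-side annular area A_ann = π/4 × (17.9² − 13.7²) = 104.2 cm^2
Net thrust = P_cap·A_cap − P_rod·A_ann = 274.3 kN − 3.773 kN

F ≈ 271 kN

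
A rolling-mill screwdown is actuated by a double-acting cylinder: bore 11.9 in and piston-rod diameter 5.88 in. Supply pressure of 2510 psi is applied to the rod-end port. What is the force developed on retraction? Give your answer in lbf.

Rod-side annular area A_ann = π/4 × (11.9² − 5.88²) = 84.07 in^2
On retraction the pressure acts on the annular area (bore minus rod).
F = P × A_ann

F ≈ 2.11e5 lbf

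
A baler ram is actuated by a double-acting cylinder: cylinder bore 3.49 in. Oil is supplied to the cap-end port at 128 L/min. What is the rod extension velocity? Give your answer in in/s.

Cap-side area A_cap = π/4 × (3.49 in)² = 9.566 in^2
v = Q / A

v ≈ 13.6 in/s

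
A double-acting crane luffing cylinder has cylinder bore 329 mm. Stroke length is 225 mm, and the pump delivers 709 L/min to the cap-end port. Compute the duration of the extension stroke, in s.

t ≈ 1.62 s

Cap-side area A_cap = π/4 × (329 mm)² = 85010 mm^2
Swept volume V = A × L; t = V / Q = A·L / Q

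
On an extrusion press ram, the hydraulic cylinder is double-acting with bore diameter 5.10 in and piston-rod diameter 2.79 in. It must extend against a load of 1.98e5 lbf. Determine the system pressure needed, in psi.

Cap-side area A_cap = π/4 × (5.10 in)² = 20.43 in^2
P = F / A = 1.98e5 lbf / A

P ≈ 9690 psi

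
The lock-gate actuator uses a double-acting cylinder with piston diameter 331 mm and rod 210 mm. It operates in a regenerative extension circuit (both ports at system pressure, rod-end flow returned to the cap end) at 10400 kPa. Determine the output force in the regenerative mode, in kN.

F ≈ 360 kN

With equal pressure on both faces, forces on the annular region cancel; the net push is pressure × rod cross-section.
Rod cross-section A_rod = π/4 × (210 mm)² = 34640 mm^2
F = P × A_rod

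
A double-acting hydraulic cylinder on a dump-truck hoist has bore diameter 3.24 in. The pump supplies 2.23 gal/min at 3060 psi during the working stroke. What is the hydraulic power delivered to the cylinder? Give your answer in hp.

Hydraulic power = P × Q

W ≈ 3.98 hp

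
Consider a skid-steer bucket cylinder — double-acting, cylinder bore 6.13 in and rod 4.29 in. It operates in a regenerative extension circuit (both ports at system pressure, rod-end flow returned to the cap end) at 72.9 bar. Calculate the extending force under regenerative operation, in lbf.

F ≈ 15300 lbf

With equal pressure on both faces, forces on the annular region cancel; the net push is pressure × rod cross-section.
Rod cross-section A_rod = π/4 × (4.29 in)² = 14.45 in^2
F = P × A_rod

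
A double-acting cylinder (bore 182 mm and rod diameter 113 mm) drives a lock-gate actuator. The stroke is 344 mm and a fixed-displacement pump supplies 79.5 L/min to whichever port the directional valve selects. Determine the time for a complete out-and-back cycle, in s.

t ≈ 10.9 s

Cap-side area A_cap = π/4 × (182 mm)² = 26020 mm^2
Rod-side annular area A_ann = π/4 × (182² − 113²) = 15990 mm^2
t_ext = A_cap·L/Q = 6.754 s
t_ret = A_ann·L/Q = 4.151 s
t_cycle = t_ext + t_ret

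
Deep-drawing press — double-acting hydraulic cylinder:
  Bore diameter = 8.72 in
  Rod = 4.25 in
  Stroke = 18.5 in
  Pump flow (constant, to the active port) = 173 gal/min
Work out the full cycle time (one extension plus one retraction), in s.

Cap-side area A_cap = π/4 × (8.72 in)² = 59.72 in^2
Rod-side annular area A_ann = π/4 × (8.72² − 4.25²) = 45.53 in^2
t_ext = A_cap·L/Q = 1.659 s
t_ret = A_ann·L/Q = 1.265 s
t_cycle = t_ext + t_ret

t ≈ 2.92 s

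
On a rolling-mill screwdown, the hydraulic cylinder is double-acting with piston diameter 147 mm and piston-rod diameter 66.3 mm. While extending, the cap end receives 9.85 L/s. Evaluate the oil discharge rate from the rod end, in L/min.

Q_out ≈ 471 L/min

Cap-side area A_cap = π/4 × (147 mm)² = 16970 mm^2
Rod-side annular area A_ann = π/4 × (147² − 66.3²) = 13520 mm^2
Piston speed v = Q_in/A_cap; rod-end outflow Q_out = v × A_ann = Q_in × A_ann/A_cap.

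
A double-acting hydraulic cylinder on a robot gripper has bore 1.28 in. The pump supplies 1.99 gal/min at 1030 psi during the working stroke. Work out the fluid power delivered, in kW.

Hydraulic power = P × Q

W ≈ 0.892 kW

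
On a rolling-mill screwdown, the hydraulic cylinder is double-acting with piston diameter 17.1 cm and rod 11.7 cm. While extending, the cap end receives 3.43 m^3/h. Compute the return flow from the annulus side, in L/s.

Q_out ≈ 0.507 L/s

Cap-side area A_cap = π/4 × (17.1 cm)² = 229.7 cm^2
Rod-side annular area A_ann = π/4 × (17.1² − 11.7²) = 122.1 cm^2
Piston speed v = Q_in/A_cap; rod-end outflow Q_out = v × A_ann = Q_in × A_ann/A_cap.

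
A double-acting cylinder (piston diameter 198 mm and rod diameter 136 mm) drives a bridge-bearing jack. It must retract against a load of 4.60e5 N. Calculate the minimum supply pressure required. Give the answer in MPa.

P ≈ 28.3 MPa

Rod-side annular area A_ann = π/4 × (198² − 136²) = 16260 mm^2
Retraction: pressure acts on the annular area.
P = F / A = 4.60e5 N / A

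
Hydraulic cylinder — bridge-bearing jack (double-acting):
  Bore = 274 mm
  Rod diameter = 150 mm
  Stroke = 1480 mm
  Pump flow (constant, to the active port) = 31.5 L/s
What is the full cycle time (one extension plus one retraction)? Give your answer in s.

Cap-side area A_cap = π/4 × (274 mm)² = 58960 mm^2
Rod-side annular area A_ann = π/4 × (274² − 150²) = 41290 mm^2
t_ext = A_cap·L/Q = 2.770 s
t_ret = A_ann·L/Q = 1.940 s
t_cycle = t_ext + t_ret

t ≈ 4.71 s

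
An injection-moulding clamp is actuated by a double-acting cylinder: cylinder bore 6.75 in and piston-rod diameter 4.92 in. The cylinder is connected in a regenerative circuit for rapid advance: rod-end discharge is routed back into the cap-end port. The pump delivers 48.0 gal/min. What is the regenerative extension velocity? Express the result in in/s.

In regeneration the rod-end outflow joins the pump flow into the cap end, so the net volume the pump must supply per unit advance equals the rod cross-section area.
Rod cross-section A_rod = π/4 × (4.92 in)² = 19.01 in^2
v = Q_pump / A_rod

v ≈ 9.72 in/s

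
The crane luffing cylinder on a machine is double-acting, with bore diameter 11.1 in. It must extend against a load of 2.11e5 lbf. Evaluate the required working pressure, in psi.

P ≈ 2180 psi

Cap-side area A_cap = π/4 × (11.1 in)² = 96.77 in^2
P = F / A = 2.11e5 lbf / A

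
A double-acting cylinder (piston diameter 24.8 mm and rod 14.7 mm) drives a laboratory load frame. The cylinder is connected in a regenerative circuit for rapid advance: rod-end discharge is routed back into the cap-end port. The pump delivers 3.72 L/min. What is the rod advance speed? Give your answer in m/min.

v ≈ 21.9 m/min

In regeneration the rod-end outflow joins the pump flow into the cap end, so the net volume the pump must supply per unit advance equals the rod cross-section area.
Rod cross-section A_rod = π/4 × (14.7 mm)² = 169.7 mm^2
v = Q_pump / A_rod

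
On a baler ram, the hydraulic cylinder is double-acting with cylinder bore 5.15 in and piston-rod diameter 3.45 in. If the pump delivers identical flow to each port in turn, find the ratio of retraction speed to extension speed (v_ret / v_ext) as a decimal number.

Cap-side area A_cap = π/4 × (5.15 in)² = 20.83 in^2
Rod-side annular area A_ann = π/4 × (5.15² − 3.45²) = 11.48 in^2
For equal Q, v ∝ 1/A, so v_ret/v_ext = A_cap/A_ann.

v_ret/v_ext ≈ 1.81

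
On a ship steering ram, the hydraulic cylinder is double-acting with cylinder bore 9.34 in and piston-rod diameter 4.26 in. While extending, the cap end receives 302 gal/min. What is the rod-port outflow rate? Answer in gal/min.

Cap-side area A_cap = π/4 × (9.34 in)² = 68.51 in^2
Rod-side annular area A_ann = π/4 × (9.34² − 4.26²) = 54.26 in^2
Piston speed v = Q_in/A_cap; rod-end outflow Q_out = v × A_ann = Q_in × A_ann/A_cap.

Q_out ≈ 239 gal/min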